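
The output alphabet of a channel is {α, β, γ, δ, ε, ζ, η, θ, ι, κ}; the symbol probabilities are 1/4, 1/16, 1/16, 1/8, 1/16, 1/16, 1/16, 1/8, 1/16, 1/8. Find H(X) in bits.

Each probability is a power of 1/2, so log₂(1/p) is an integer.
H = Σ p·log₂(1/p) = 1/4·2 + 1/16·4 + 1/16·4 + 1/8·3 + 1/16·4 + 1/16·4 + 1/16·4 + 1/8·3 + 1/16·4 + 1/8·3 = 3.125 bits.

3.125 bits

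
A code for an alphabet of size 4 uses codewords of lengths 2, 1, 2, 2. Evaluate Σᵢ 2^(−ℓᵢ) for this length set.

With common denominator 2^2 = 4: Σ 2^(−ℓᵢ) = 1/4 + 2/4 + 1/4 + 1/4 = 5/4 = 1.25.

1.25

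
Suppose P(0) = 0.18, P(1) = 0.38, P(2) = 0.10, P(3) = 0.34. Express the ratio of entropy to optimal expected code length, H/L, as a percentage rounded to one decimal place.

96.7%

Entropy H = −Σ p log₂ p ≈ 1.8371 bits.
Huffman merges: 1/10+9/50→7/25; 7/25+17/50→31/50; 19/50+31/50→1. L = 19/10 ≈ 1.9000.
Efficiency = H/L = 1.8371/1.9000 = 96.7%.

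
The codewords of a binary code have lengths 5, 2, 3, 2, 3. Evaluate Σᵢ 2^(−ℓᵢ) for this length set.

0.78125

With common denominator 2^5 = 32: Σ 2^(−ℓᵢ) = 1/32 + 8/32 + 4/32 + 8/32 + 4/32 = 25/32 = 0.78125.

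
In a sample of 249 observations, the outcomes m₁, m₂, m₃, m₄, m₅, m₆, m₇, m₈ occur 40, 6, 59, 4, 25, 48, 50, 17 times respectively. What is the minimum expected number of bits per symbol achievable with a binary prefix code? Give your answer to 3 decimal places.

Probabilities are the counts divided by 249.
Repeatedly combine the two least-probable nodes; the expected code length is the sum of the merged weights.
merge 4/249 + 2/83 → 10/249
merge 10/249 + 17/249 → 9/83
merge 25/249 + 9/83 → 52/249
merge 40/249 + 16/83 → 88/249
merge 50/249 + 52/249 → 34/83
merge 59/249 + 88/249 → 49/83
merge 34/83 + 49/83 → 1
L = 10/249 + 9/83 + 52/249 + 88/249 + 34/83 + 49/83 + 1 = 225/83 ≈ 2.711 bits/symbol.

2.711 bits/symbol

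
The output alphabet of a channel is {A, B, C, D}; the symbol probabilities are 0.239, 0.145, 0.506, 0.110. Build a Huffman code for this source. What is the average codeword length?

1.749 bits/symbol

Repeatedly combine the two least-probable nodes; the expected code length is the sum of the merged weights.
merge 11/100 + 29/200 → 51/200
merge 239/1000 + 51/200 → 247/500
merge 247/500 + 253/500 → 1
L = 51/200 + 247/500 + 1 = 1749/1000 = 1.749 bits/symbol.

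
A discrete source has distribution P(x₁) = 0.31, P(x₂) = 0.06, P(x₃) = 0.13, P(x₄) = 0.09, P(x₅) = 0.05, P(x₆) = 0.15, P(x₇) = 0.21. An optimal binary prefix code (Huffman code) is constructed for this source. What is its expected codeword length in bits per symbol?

2.59 bits/symbol

Repeatedly combine the two least-probable nodes; the expected code length is the sum of the merged weights.
merge 1/20 + 3/50 → 11/100
merge 9/100 + 11/100 → 1/5
merge 13/100 + 3/20 → 7/25
merge 1/5 + 21/100 → 41/100
merge 7/25 + 31/100 → 59/100
merge 41/100 + 59/100 → 1
L = 11/100 + 1/5 + 7/25 + 41/100 + 59/100 + 1 = 259/100 = 2.59 bits/symbol.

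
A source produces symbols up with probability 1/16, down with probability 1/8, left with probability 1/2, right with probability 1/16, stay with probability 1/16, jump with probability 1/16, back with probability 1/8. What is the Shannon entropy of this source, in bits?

2.25 bits

Each probability is a power of 1/2, so log₂(1/p) is an integer.
H = Σ p·log₂(1/p) = 1/16·4 + 1/8·3 + 1/2·1 + 1/16·4 + 1/16·4 + 1/16·4 + 1/8·3 = 2.25 bits.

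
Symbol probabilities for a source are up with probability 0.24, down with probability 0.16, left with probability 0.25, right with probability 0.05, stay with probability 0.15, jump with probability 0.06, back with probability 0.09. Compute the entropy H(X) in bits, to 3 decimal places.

2.600 bits

H = −Σ pᵢ log₂ pᵢ.
−0.24·log₂(0.24) = 0.4941
−0.16·log₂(0.16) = 0.4230
−0.25·log₂(0.25) = 0.5000
−0.05·log₂(0.05) = 0.2161
−0.15·log₂(0.15) = 0.4105
−0.06·log₂(0.06) = 0.2435
−0.09·log₂(0.09) = 0.3127
Sum ≈ 2.6000 → 2.600 bits.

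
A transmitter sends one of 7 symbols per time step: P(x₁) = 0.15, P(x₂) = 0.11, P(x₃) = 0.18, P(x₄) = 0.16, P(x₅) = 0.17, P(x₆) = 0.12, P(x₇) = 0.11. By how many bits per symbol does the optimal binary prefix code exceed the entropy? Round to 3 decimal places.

0.039 bits

Entropy H = −Σ p log₂ p ≈ 2.7811 bits.
Huffman merges: 11/100+11/100→11/50; 3/25+3/20→27/100; 4/25+17/100→33/100; 9/50+11/50→2/5; 27/100+33/100→3/5; 2/5+3/5→1. L = 141/50 ≈ 2.8200.
L − H = 2.8200 − 2.7811 = 0.039 bits.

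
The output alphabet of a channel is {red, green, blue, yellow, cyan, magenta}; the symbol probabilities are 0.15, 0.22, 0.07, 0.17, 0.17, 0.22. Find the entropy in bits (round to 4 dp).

H = −Σ pᵢ log₂ pᵢ.
−0.15·log₂(0.15) = 0.4105
−0.22·log₂(0.22) = 0.4806
−0.07·log₂(0.07) = 0.2686
−0.17·log₂(0.17) = 0.4346
−0.17·log₂(0.17) = 0.4346
−0.22·log₂(0.22) = 0.4806
Sum ≈ 2.5094 → 2.5094 bits.

2.5094 bits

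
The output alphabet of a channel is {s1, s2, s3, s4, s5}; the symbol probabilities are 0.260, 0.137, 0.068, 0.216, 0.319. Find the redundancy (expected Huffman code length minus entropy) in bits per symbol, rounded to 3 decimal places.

Entropy H = −Σ p log₂ p ≈ 2.1653 bits.
Huffman merges: 17/250+137/1000→41/200; 41/200+27/125→421/1000; 13/50+319/1000→579/1000; 421/1000+579/1000→1. L = 441/200 ≈ 2.2050.
L − H = 2.2050 − 2.1653 = 0.040 bits.

0.040 bits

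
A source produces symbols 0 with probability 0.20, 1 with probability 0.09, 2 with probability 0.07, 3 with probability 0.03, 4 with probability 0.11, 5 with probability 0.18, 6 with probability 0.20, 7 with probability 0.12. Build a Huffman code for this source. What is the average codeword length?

Repeatedly combine the two least-probable nodes; the expected code length is the sum of the merged weights.
merge 3/100 + 7/100 → 1/10
merge 9/100 + 1/10 → 19/100
merge 11/100 + 3/25 → 23/100
merge 9/50 + 19/100 → 37/100
merge 1/5 + 1/5 → 2/5
merge 23/100 + 37/100 → 3/5
merge 2/5 + 3/5 → 1
L = 1/10 + 19/100 + 23/100 + 37/100 + 2/5 + 3/5 + 1 = 289/100 = 2.89 bits/symbol.

2.89 bits/symbol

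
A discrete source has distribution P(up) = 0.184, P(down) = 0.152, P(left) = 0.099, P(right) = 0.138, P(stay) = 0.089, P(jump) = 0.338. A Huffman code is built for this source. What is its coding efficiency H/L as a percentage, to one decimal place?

97.9%

Entropy H = −Σ p log₂ p ≈ 2.4266 bits.
Huffman merges: 89/1000+99/1000→47/250; 69/500+19/125→29/100; 23/125+47/250→93/250; 29/100+169/500→157/250; 93/250+157/250→1. L = 1239/500 ≈ 2.4780.
Efficiency = H/L = 2.4266/2.4780 = 97.9%.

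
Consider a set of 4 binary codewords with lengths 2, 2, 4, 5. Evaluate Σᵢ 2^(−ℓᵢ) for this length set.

With common denominator 2^5 = 32: Σ 2^(−ℓᵢ) = 8/32 + 8/32 + 2/32 + 1/32 = 19/32 = 0.59375.

0.59375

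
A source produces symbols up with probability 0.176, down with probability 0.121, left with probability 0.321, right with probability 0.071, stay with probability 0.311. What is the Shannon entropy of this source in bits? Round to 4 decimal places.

2.1310 bits

H = −Σ pᵢ log₂ pᵢ.
−0.176·log₂(0.176) = 0.4411
−0.121·log₂(0.121) = 0.3687
−0.321·log₂(0.321) = 0.5262
−0.071·log₂(0.071) = 0.2709
−0.311·log₂(0.311) = 0.5240
Sum ≈ 2.1310 → 2.1310 bits.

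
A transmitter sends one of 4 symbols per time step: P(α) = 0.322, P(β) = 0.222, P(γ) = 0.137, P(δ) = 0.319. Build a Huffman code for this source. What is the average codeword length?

Repeatedly combine the two least-probable nodes; the expected code length is the sum of the merged weights.
merge 137/1000 + 111/500 → 359/1000
merge 319/1000 + 161/500 → 641/1000
merge 359/1000 + 641/1000 → 1
L = 359/1000 + 641/1000 + 1 = 2 bits/symbol.

2 bits/symbol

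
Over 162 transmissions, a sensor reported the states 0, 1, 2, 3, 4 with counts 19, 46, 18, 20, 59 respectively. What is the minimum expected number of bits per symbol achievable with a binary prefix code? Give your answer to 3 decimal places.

Probabilities are the counts divided by 162.
Repeatedly combine the two least-probable nodes; the expected code length is the sum of the merged weights.
merge 1/9 + 19/162 → 37/162
merge 10/81 + 37/162 → 19/54
merge 23/81 + 19/54 → 103/162
merge 59/162 + 103/162 → 1
L = 37/162 + 19/54 + 103/162 + 1 = 359/162 ≈ 2.216 bits/symbol.

2.216 bits/symbol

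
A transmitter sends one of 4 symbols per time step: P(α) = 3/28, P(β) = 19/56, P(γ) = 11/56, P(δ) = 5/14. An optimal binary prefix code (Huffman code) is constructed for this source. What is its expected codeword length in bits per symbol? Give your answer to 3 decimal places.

Repeatedly combine the two least-probable nodes; the expected code length is the sum of the merged weights.
merge 3/28 + 11/56 → 17/56
merge 17/56 + 19/56 → 9/14
merge 5/14 + 9/14 → 1
L = 17/56 + 9/14 + 1 = 109/56 ≈ 1.946 bits/symbol.

1.946 bits/symbol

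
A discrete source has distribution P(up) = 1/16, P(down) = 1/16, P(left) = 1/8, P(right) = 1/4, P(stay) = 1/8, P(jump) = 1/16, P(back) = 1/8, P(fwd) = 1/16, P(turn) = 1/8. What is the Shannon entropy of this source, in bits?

Each probability is a power of 1/2, so log₂(1/p) is an integer.
H = Σ p·log₂(1/p) = 1/16·4 + 1/16·4 + 1/8·3 + 1/4·2 + 1/8·3 + 1/16·4 + 1/8·3 + 1/16·4 + 1/8·3 = 3 bits.

3 bits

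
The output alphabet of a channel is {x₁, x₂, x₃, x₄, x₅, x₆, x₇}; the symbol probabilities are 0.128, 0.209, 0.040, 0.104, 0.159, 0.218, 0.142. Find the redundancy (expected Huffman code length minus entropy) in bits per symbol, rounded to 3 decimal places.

Entropy H = −Σ p log₂ p ≈ 2.6777 bits.
Huffman merges: 1/25+13/125→18/125; 16/125+71/500→27/100; 18/125+159/1000→303/1000; 209/1000+109/500→427/1000; 27/100+303/1000→573/1000; 427/1000+573/1000→1. L = 2717/1000 ≈ 2.7170.
L − H = 2.7170 − 2.6777 = 0.039 bits.

0.039 bits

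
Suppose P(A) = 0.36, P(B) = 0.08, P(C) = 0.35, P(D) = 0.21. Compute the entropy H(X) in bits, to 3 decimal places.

1.825 bits

H = −Σ pᵢ log₂ pᵢ.
−0.36·log₂(0.36) = 0.5306
−0.08·log₂(0.08) = 0.2915
−0.35·log₂(0.35) = 0.5301
−0.21·log₂(0.21) = 0.4728
Sum ≈ 1.8250 → 1.825 bits.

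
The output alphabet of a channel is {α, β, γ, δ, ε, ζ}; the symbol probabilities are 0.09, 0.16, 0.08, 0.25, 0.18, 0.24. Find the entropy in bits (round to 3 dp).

2.467 bits

H = −Σ pᵢ log₂ pᵢ.
−0.09·log₂(0.09) = 0.3127
−0.16·log₂(0.16) = 0.4230
−0.08·log₂(0.08) = 0.2915
−0.25·log₂(0.25) = 0.5000
−0.18·log₂(0.18) = 0.4453
−0.24·log₂(0.24) = 0.4941
Sum ≈ 2.4666 → 2.467 bits.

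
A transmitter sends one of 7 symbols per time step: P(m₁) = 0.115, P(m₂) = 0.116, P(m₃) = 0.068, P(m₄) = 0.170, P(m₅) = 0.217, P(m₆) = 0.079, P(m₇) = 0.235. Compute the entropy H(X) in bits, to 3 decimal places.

H = −Σ pᵢ log₂ pᵢ.
−0.115·log₂(0.115) = 0.3588
−0.116·log₂(0.116) = 0.3605
−0.068·log₂(0.068) = 0.2637
−0.170·log₂(0.170) = 0.4346
−0.217·log₂(0.217) = 0.4783
−0.079·log₂(0.079) = 0.2893
−0.235·log₂(0.235) = 0.4910
Sum ≈ 2.6762 → 2.676 bits.

2.676 bits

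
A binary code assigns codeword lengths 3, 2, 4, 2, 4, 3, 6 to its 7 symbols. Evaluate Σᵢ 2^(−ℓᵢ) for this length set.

With common denominator 2^6 = 64: Σ 2^(−ℓᵢ) = 8/64 + 16/64 + 4/64 + 16/64 + 4/64 + 8/64 + 1/64 = 57/64 = 0.890625.

0.890625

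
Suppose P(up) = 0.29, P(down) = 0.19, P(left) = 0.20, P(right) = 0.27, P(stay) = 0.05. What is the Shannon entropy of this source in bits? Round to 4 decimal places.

H = −Σ pᵢ log₂ pᵢ.
−0.29·log₂(0.29) = 0.5179
−0.19·log₂(0.19) = 0.4552
−0.20·log₂(0.20) = 0.4644
−0.27·log₂(0.27) = 0.5100
−0.05·log₂(0.05) = 0.2161
Sum ≈ 2.1636 → 2.1636 bits.

2.1636 bits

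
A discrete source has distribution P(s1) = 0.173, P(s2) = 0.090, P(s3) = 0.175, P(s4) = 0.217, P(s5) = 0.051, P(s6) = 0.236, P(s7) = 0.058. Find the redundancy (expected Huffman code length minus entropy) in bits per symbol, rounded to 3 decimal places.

Entropy H = −Σ p log₂ p ≈ 2.6177 bits.
Huffman merges: 51/1000+29/500→109/1000; 9/100+109/1000→199/1000; 173/1000+7/40→87/250; 199/1000+217/1000→52/125; 59/250+87/250→73/125; 52/125+73/125→1. L = 332/125 ≈ 2.6560.
L − H = 2.6560 − 2.6177 = 0.038 bits.

0.038 bits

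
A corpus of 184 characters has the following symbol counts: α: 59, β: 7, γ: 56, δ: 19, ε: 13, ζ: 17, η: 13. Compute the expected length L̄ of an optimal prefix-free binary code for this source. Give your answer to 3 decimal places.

2.484 bits/symbol

Probabilities are the counts divided by 184.
Repeatedly combine the two least-probable nodes; the expected code length is the sum of the merged weights.
merge 7/184 + 13/184 → 5/46
merge 13/184 + 17/184 → 15/92
merge 19/184 + 5/46 → 39/184
merge 15/92 + 39/184 → 3/8
merge 7/23 + 59/184 → 5/8
merge 3/8 + 5/8 → 1
L = 5/46 + 15/92 + 39/184 + 3/8 + 5/8 + 1 = 457/184 ≈ 2.484 bits/symbol.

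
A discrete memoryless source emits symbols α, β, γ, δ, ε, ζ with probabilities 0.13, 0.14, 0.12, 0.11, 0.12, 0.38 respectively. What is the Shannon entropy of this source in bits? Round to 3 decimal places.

2.395 bits

H = −Σ pᵢ log₂ pᵢ.
−0.13·log₂(0.13) = 0.3826
−0.14·log₂(0.14) = 0.3971
−0.12·log₂(0.12) = 0.3671
−0.11·log₂(0.11) = 0.3503
−0.12·log₂(0.12) = 0.3671
−0.38·log₂(0.38) = 0.5305
Sum ≈ 2.3946 → 2.395 bits.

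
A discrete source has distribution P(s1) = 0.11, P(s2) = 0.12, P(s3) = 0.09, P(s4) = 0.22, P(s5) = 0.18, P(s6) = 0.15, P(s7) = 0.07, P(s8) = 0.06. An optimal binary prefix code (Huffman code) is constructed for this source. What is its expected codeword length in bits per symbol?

Repeatedly combine the two least-probable nodes; the expected code length is the sum of the merged weights.
merge 3/50 + 7/100 → 13/100
merge 9/100 + 11/100 → 1/5
merge 3/25 + 13/100 → 1/4
merge 3/20 + 9/50 → 33/100
merge 1/5 + 11/50 → 21/50
merge 1/4 + 33/100 → 29/50
merge 21/50 + 29/50 → 1
L = 13/100 + 1/5 + 1/4 + 33/100 + 21/50 + 29/50 + 1 = 291/100 = 2.91 bits/symbol.

2.91 bits/symbol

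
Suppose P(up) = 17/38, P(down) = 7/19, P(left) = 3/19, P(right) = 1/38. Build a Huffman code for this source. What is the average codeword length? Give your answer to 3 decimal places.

Repeatedly combine the two least-probable nodes; the expected code length is the sum of the merged weights.
merge 1/38 + 3/19 → 7/38
merge 7/38 + 7/19 → 21/38
merge 17/38 + 21/38 → 1
L = 7/38 + 21/38 + 1 = 33/19 ≈ 1.737 bits/symbol.

1.737 bits/symbol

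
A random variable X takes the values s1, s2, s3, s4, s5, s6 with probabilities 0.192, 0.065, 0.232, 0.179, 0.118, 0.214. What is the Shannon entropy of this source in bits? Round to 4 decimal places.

2.4865 bits

H = −Σ pᵢ log₂ pᵢ.
−0.192·log₂(0.192) = 0.4571
−0.065·log₂(0.065) = 0.2563
−0.232·log₂(0.232) = 0.4890
−0.179·log₂(0.179) = 0.4443
−0.118·log₂(0.118) = 0.3638
−0.214·log₂(0.214) = 0.4760
Sum ≈ 2.4865 → 2.4865 bits.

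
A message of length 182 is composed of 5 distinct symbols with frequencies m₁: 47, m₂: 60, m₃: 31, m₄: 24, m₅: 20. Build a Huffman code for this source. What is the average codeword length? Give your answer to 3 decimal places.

Probabilities are the counts divided by 182.
Repeatedly combine the two least-probable nodes; the expected code length is the sum of the merged weights.
merge 10/91 + 12/91 → 22/91
merge 31/182 + 22/91 → 75/182
merge 47/182 + 30/91 → 107/182
merge 75/182 + 107/182 → 1
L = 22/91 + 75/182 + 107/182 + 1 = 204/91 ≈ 2.242 bits/symbol.

2.242 bits/symbol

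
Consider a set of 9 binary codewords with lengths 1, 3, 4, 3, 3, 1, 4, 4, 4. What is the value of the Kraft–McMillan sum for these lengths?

1.625

With common denominator 2^4 = 16: Σ 2^(−ℓᵢ) = 8/16 + 2/16 + 1/16 + 2/16 + 2/16 + 8/16 + 1/16 + 1/16 + 1/16 = 26/16 = 1.625.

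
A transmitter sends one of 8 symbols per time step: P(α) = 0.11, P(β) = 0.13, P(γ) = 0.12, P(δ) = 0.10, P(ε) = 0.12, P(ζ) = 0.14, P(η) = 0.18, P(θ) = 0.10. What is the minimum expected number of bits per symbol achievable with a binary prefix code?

Repeatedly combine the two least-probable nodes; the expected code length is the sum of the merged weights.
merge 1/10 + 1/10 → 1/5
merge 11/100 + 3/25 → 23/100
merge 3/25 + 13/100 → 1/4
merge 7/50 + 9/50 → 8/25
merge 1/5 + 23/100 → 43/100
merge 1/4 + 8/25 → 57/100
merge 43/100 + 57/100 → 1
L = 1/5 + 23/100 + 1/4 + 8/25 + 43/100 + 57/100 + 1 = 3 bits/symbol.

3 bits/symbol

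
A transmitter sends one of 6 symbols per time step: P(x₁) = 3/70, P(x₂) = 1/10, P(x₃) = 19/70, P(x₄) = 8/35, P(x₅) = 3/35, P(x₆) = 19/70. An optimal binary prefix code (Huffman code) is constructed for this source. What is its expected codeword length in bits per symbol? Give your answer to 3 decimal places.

Repeatedly combine the two least-probable nodes; the expected code length is the sum of the merged weights.
merge 3/70 + 3/35 → 9/70
merge 1/10 + 9/70 → 8/35
merge 8/35 + 8/35 → 16/35
merge 19/70 + 19/70 → 19/35
merge 16/35 + 19/35 → 1
L = 9/70 + 8/35 + 16/35 + 19/35 + 1 = 33/14 ≈ 2.357 bits/symbol.

2.357 bits/symbol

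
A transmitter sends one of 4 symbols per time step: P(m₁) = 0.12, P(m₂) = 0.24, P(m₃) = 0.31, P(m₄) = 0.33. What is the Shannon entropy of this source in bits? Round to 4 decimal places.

H = −Σ pᵢ log₂ pᵢ.
−0.12·log₂(0.12) = 0.3671
−0.24·log₂(0.24) = 0.4941
−0.31·log₂(0.31) = 0.5238
−0.33·log₂(0.33) = 0.5278
Sum ≈ 1.9128 → 1.9128 bits.

1.9128 bits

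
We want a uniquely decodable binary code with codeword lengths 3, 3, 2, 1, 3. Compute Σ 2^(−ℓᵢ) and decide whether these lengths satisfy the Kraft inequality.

With common denominator 2^3 = 8: Σ 2^(−ℓᵢ) = 1/8 + 1/8 + 2/8 + 4/8 + 1/8 = 9/8 = 1.125.
Kraft's inequality requires Σ ≤ 1; here Σ = 1.125 > 1, so no such prefix code exists.

1.125; no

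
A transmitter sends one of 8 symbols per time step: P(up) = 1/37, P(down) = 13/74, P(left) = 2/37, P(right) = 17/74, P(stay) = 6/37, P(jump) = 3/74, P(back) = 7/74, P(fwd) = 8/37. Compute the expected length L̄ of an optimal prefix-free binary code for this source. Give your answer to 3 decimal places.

2.743 bits/symbol

Repeatedly combine the two least-probable nodes; the expected code length is the sum of the merged weights.
merge 1/37 + 3/74 → 5/74
merge 2/37 + 5/74 → 9/74
merge 7/74 + 9/74 → 8/37
merge 6/37 + 13/74 → 25/74
merge 8/37 + 8/37 → 16/37
merge 17/74 + 25/74 → 21/37
merge 16/37 + 21/37 → 1
L = 5/74 + 9/74 + 8/37 + 25/74 + 16/37 + 21/37 + 1 = 203/74 ≈ 2.743 bits/symbol.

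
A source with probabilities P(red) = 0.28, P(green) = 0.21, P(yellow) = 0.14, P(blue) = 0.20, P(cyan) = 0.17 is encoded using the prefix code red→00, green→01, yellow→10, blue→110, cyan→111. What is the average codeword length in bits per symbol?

2.37 bits/symbol

L̄ = Σ pᵢ·ℓᵢ = 0.28·2 + 0.21·2 + 0.14·2 + 0.20·3 + 0.17·3 = 2.37 bits/symbol.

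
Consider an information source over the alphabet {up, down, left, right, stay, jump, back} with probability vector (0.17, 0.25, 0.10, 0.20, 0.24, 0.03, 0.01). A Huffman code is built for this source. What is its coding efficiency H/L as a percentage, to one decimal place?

Entropy H = −Σ p log₂ p ≈ 2.4435 bits.
Huffman merges: 1/100+3/100→1/25; 1/25+1/10→7/50; 7/50+17/100→31/100; 1/5+6/25→11/25; 1/4+31/100→14/25; 11/25+14/25→1. L = 249/100 ≈ 2.4900.
Efficiency = H/L = 2.4435/2.4900 = 98.1%.

98.1%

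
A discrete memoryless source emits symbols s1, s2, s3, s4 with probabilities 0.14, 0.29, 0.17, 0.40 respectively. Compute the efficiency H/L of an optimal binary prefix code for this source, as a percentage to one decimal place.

98.3%

Entropy H = −Σ p log₂ p ≈ 1.8784 bits.
Huffman merges: 7/50+17/100→31/100; 29/100+31/100→3/5; 2/5+3/5→1. L = 191/100 ≈ 1.9100.
Efficiency = H/L = 1.8784/1.9100 = 98.3%.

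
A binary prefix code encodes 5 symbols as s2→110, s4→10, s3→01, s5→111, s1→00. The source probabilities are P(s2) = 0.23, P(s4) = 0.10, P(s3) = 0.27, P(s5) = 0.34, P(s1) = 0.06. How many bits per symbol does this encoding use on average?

2.57 bits/symbol

L̄ = Σ pᵢ·ℓᵢ = 0.23·3 + 0.10·2 + 0.27·2 + 0.34·3 + 0.06·2 = 2.57 bits/symbol.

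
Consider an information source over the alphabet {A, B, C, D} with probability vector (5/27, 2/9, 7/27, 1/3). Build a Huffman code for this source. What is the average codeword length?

2 bits/symbol

Repeatedly combine the two least-probable nodes; the expected code length is the sum of the merged weights.
merge 5/27 + 2/9 → 11/27
merge 7/27 + 1/3 → 16/27
merge 11/27 + 16/27 → 1
L = 11/27 + 16/27 + 1 = 2 bits/symbol.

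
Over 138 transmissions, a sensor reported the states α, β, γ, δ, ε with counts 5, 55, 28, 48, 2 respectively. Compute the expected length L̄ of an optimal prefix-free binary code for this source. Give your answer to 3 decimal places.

Probabilities are the counts divided by 138.
Repeatedly combine the two least-probable nodes; the expected code length is the sum of the merged weights.
merge 1/69 + 5/138 → 7/138
merge 7/138 + 14/69 → 35/138
merge 35/138 + 8/23 → 83/138
merge 55/138 + 83/138 → 1
L = 7/138 + 35/138 + 83/138 + 1 = 263/138 ≈ 1.906 bits/symbol.

1.906 bits/symbol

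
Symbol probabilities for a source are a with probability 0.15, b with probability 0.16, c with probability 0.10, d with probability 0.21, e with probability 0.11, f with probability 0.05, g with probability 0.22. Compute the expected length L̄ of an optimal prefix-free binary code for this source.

2.72 bits/symbol

Repeatedly combine the two least-probable nodes; the expected code length is the sum of the merged weights.
merge 1/20 + 1/10 → 3/20
merge 11/100 + 3/20 → 13/50
merge 3/20 + 4/25 → 31/100
merge 21/100 + 11/50 → 43/100
merge 13/50 + 31/100 → 57/100
merge 43/100 + 57/100 → 1
L = 3/20 + 13/50 + 31/100 + 43/100 + 57/100 + 1 = 68/25 = 2.72 bits/symbol.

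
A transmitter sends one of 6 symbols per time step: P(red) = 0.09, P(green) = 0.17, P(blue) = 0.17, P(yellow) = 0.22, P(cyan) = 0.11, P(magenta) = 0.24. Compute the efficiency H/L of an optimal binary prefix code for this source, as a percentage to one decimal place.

98.7%

Entropy H = −Σ p log₂ p ≈ 2.5068 bits.
Huffman merges: 9/100+11/100→1/5; 17/100+17/100→17/50; 1/5+11/50→21/50; 6/25+17/50→29/50; 21/50+29/50→1. L = 127/50 ≈ 2.5400.
Efficiency = H/L = 2.5068/2.5400 = 98.7%.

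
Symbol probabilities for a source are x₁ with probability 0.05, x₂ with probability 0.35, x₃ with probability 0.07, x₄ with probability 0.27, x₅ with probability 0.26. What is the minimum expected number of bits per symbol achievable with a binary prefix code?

Repeatedly combine the two least-probable nodes; the expected code length is the sum of the merged weights.
merge 1/20 + 7/100 → 3/25
merge 3/25 + 13/50 → 19/50
merge 27/100 + 7/20 → 31/50
merge 19/50 + 31/50 → 1
L = 3/25 + 19/50 + 31/50 + 1 = 53/25 = 2.12 bits/symbol.

2.12 bits/symbol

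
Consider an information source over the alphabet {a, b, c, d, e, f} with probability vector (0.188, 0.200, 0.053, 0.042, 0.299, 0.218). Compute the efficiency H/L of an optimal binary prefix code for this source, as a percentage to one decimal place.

98.2%

Entropy H = −Σ p log₂ p ≈ 2.3343 bits.
Huffman merges: 21/500+53/1000→19/200; 19/200+47/250→283/1000; 1/5+109/500→209/500; 283/1000+299/1000→291/500; 209/500+291/500→1. L = 1189/500 ≈ 2.3780.
Efficiency = H/L = 2.3343/2.3780 = 98.2%.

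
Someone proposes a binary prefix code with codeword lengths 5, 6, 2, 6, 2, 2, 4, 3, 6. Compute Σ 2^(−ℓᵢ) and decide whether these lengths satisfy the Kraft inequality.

With common denominator 2^6 = 64: Σ 2^(−ℓᵢ) = 2/64 + 1/64 + 16/64 + 1/64 + 16/64 + 16/64 + 4/64 + 8/64 + 1/64 = 65/64 = 1.015625.
Kraft's inequality requires Σ ≤ 1; here Σ = 1.015625 > 1, so no such prefix code exists.

1.015625; no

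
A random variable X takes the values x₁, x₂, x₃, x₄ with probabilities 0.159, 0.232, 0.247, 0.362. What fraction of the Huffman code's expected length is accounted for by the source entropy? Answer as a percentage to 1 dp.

Entropy H = −Σ p log₂ p ≈ 1.9398 bits.
Huffman merges: 159/1000+29/125→391/1000; 247/1000+181/500→609/1000; 391/1000+609/1000→1. L = 2 ≈ 2.0000.
Efficiency = H/L = 1.9398/2.0000 = 97.0%.

97.0%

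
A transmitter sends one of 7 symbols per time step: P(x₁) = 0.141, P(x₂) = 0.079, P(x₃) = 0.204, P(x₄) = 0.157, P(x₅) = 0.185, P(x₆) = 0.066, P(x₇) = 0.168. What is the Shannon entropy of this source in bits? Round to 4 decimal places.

H = −Σ pᵢ log₂ pᵢ.
−0.141·log₂(0.141) = 0.3985
−0.079·log₂(0.079) = 0.2893
−0.204·log₂(0.204) = 0.4678
−0.157·log₂(0.157) = 0.4194
−0.185·log₂(0.185) = 0.4504
−0.066·log₂(0.066) = 0.2588
−0.168·log₂(0.168) = 0.4323
Sum ≈ 2.7165 → 2.7165 bits.

2.7165 bits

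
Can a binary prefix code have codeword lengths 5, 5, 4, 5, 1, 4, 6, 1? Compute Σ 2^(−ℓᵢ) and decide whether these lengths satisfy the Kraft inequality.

With common denominator 2^6 = 64: Σ 2^(−ℓᵢ) = 2/64 + 2/64 + 4/64 + 2/64 + 32/64 + 4/64 + 1/64 + 32/64 = 79/64 = 1.234375.
Kraft's inequality requires Σ ≤ 1; here Σ = 1.234375 > 1, so no such prefix code exists.

1.234375; no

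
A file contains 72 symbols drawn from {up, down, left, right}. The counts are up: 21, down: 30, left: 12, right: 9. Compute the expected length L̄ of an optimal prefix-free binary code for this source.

1.875 bits/symbol

Probabilities are the counts divided by 72.
Repeatedly combine the two least-probable nodes; the expected code length is the sum of the merged weights.
merge 1/8 + 1/6 → 7/24
merge 7/24 + 7/24 → 7/12
merge 5/12 + 7/12 → 1
L = 7/24 + 7/12 + 1 = 15/8 = 1.875 bits/symbol.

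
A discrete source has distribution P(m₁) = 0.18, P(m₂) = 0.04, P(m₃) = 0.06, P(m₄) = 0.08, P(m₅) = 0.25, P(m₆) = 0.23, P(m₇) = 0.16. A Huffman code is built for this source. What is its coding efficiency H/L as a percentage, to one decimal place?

Entropy H = −Σ p log₂ p ≈ 2.5768 bits.
Huffman merges: 1/25+3/50→1/10; 2/25+1/10→9/50; 4/25+9/50→17/50; 9/50+23/100→41/100; 1/4+17/50→59/100; 41/100+59/100→1. L = 131/50 ≈ 2.6200.
Efficiency = H/L = 2.5768/2.6200 = 98.4%.

98.4%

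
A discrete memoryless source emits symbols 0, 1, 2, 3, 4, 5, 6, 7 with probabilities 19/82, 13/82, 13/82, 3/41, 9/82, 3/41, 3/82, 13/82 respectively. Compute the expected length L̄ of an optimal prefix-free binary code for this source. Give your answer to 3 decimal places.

2.878 bits/symbol

Repeatedly combine the two least-probable nodes; the expected code length is the sum of the merged weights.
merge 3/82 + 3/41 → 9/82
merge 3/41 + 9/82 → 15/82
merge 9/82 + 13/82 → 11/41
merge 13/82 + 13/82 → 13/41
merge 15/82 + 19/82 → 17/41
merge 11/41 + 13/41 → 24/41
merge 17/41 + 24/41 → 1
L = 9/82 + 15/82 + 11/41 + 13/41 + 17/41 + 24/41 + 1 = 118/41 ≈ 2.878 bits/symbol.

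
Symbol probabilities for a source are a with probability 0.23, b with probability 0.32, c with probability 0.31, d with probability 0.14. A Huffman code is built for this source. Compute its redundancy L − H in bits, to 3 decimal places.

0.065 bits

Entropy H = −Σ p log₂ p ≈ 1.9346 bits.
Huffman merges: 7/50+23/100→37/100; 31/100+8/25→63/100; 37/100+63/100→1. L = 2 ≈ 2.0000.
L − H = 2.0000 − 1.9346 = 0.065 bits.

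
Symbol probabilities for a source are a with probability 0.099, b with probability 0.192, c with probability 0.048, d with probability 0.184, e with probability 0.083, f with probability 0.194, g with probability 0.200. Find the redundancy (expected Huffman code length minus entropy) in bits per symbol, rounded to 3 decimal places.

0.069 bits

Entropy H = −Σ p log₂ p ≈ 2.6685 bits.
Huffman merges: 6/125+83/1000→131/1000; 99/1000+131/1000→23/100; 23/125+24/125→47/125; 97/500+1/5→197/500; 23/100+47/125→303/500; 197/500+303/500→1. L = 2737/1000 ≈ 2.7370.
L − H = 2.7370 − 2.6685 = 0.069 bits.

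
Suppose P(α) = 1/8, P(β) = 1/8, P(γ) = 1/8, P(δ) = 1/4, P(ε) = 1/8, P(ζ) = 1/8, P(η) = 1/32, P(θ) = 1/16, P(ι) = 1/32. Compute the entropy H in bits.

2.9375 bits

Each probability is a power of 1/2, so log₂(1/p) is an integer.
H = Σ p·log₂(1/p) = 1/8·3 + 1/8·3 + 1/8·3 + 1/4·2 + 1/8·3 + 1/8·3 + 1/32·5 + 1/16·4 + 1/32·5 = 2.9375 bits.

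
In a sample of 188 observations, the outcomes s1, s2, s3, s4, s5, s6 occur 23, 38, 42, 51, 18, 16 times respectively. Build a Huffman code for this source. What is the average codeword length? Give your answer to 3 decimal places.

2.484 bits/symbol

Probabilities are the counts divided by 188.
Repeatedly combine the two least-probable nodes; the expected code length is the sum of the merged weights.
merge 4/47 + 9/94 → 17/94
merge 23/188 + 17/94 → 57/188
merge 19/94 + 21/94 → 20/47
merge 51/188 + 57/188 → 27/47
merge 20/47 + 27/47 → 1
L = 17/94 + 57/188 + 20/47 + 27/47 + 1 = 467/188 ≈ 2.484 bits/symbol.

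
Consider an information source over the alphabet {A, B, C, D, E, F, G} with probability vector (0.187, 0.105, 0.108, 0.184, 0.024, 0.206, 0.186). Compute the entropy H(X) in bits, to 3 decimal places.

2.640 bits

H = −Σ pᵢ log₂ pᵢ.
−0.187·log₂(0.187) = 0.4523
−0.105·log₂(0.105) = 0.3414
−0.108·log₂(0.108) = 0.3468
−0.184·log₂(0.184) = 0.4494
−0.024·log₂(0.024) = 0.1291
−0.206·log₂(0.206) = 0.4695
−0.186·log₂(0.186) = 0.4514
Sum ≈ 2.6399 → 2.640 bits.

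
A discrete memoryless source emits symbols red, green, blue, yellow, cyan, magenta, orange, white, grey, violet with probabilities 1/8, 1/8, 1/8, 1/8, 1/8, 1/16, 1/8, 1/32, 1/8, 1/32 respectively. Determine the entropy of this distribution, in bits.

Each probability is a power of 1/2, so log₂(1/p) is an integer.
H = Σ p·log₂(1/p) = 1/8·3 + 1/8·3 + 1/8·3 + 1/8·3 + 1/8·3 + 1/16·4 + 1/8·3 + 1/32·5 + 1/8·3 + 1/32·5 = 3.1875 bits.

3.1875 bits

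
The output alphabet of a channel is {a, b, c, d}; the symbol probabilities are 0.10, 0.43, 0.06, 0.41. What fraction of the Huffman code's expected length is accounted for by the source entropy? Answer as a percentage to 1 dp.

Entropy H = −Σ p log₂ p ≈ 1.6267 bits.
Huffman merges: 3/50+1/10→4/25; 4/25+41/100→57/100; 43/100+57/100→1. L = 173/100 ≈ 1.7300.
Efficiency = H/L = 1.6267/1.7300 = 94.0%.

94.0%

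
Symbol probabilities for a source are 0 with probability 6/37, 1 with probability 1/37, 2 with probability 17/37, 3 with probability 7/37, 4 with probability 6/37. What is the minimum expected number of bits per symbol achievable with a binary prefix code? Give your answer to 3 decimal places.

2.081 bits/symbol

Repeatedly combine the two least-probable nodes; the expected code length is the sum of the merged weights.
merge 1/37 + 6/37 → 7/37
merge 6/37 + 7/37 → 13/37
merge 7/37 + 13/37 → 20/37
merge 17/37 + 20/37 → 1
L = 7/37 + 13/37 + 20/37 + 1 = 77/37 ≈ 2.081 bits/symbol.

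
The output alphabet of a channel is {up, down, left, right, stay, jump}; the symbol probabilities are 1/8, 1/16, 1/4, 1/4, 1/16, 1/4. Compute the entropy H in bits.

Each probability is a power of 1/2, so log₂(1/p) is an integer.
H = Σ p·log₂(1/p) = 1/8·3 + 1/16·4 + 1/4·2 + 1/4·2 + 1/16·4 + 1/4·2 = 2.375 bits.

2.375 bits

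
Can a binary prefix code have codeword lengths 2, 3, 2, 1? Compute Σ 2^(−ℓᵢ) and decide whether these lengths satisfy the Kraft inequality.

With common denominator 2^3 = 8: Σ 2^(−ℓᵢ) = 2/8 + 1/8 + 2/8 + 4/8 = 9/8 = 1.125.
Kraft's inequality requires Σ ≤ 1; here Σ = 1.125 > 1, so no such prefix code exists.

1.125; no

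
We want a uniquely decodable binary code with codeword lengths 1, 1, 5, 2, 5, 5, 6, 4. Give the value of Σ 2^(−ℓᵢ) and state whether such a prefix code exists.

1.421875; no

With common denominator 2^6 = 64: Σ 2^(−ℓᵢ) = 32/64 + 32/64 + 2/64 + 16/64 + 2/64 + 2/64 + 1/64 + 4/64 = 91/64 = 1.421875.
Kraft's inequality requires Σ ≤ 1; here Σ = 1.421875 > 1, so no such prefix code exists.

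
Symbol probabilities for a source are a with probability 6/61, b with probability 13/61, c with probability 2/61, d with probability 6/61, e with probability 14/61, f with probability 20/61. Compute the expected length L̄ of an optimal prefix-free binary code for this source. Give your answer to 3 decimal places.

2.361 bits/symbol

Repeatedly combine the two least-probable nodes; the expected code length is the sum of the merged weights.
merge 2/61 + 6/61 → 8/61
merge 6/61 + 8/61 → 14/61
merge 13/61 + 14/61 → 27/61
merge 14/61 + 20/61 → 34/61
merge 27/61 + 34/61 → 1
L = 8/61 + 14/61 + 27/61 + 34/61 + 1 = 144/61 ≈ 2.361 bits/symbol.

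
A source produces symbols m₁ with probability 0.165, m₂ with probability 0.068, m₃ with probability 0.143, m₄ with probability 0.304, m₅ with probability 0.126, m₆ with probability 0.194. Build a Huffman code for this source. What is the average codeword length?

2.502 bits/symbol

Repeatedly combine the two least-probable nodes; the expected code length is the sum of the merged weights.
merge 17/250 + 63/500 → 97/500
merge 143/1000 + 33/200 → 77/250
merge 97/500 + 97/500 → 97/250
merge 38/125 + 77/250 → 153/250
merge 97/250 + 153/250 → 1
L = 97/500 + 77/250 + 97/250 + 153/250 + 1 = 1251/500 = 2.502 bits/symbol.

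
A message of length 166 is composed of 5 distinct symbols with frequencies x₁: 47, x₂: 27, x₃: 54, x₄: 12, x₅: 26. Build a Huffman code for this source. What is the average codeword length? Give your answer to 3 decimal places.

2.229 bits/symbol

Probabilities are the counts divided by 166.
Repeatedly combine the two least-probable nodes; the expected code length is the sum of the merged weights.
merge 6/83 + 13/83 → 19/83
merge 27/166 + 19/83 → 65/166
merge 47/166 + 27/83 → 101/166
merge 65/166 + 101/166 → 1
L = 19/83 + 65/166 + 101/166 + 1 = 185/83 ≈ 2.229 bits/symbol.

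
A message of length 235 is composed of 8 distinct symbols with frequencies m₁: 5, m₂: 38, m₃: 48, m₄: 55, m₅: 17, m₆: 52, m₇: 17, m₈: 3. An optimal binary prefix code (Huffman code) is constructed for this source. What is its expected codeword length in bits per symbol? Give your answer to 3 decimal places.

Probabilities are the counts divided by 235.
Repeatedly combine the two least-probable nodes; the expected code length is the sum of the merged weights.
merge 3/235 + 1/47 → 8/235
merge 8/235 + 17/235 → 5/47
merge 17/235 + 5/47 → 42/235
merge 38/235 + 42/235 → 16/47
merge 48/235 + 52/235 → 20/47
merge 11/47 + 16/47 → 27/47
merge 20/47 + 27/47 → 1
L = 8/235 + 5/47 + 42/235 + 16/47 + 20/47 + 27/47 + 1 = 125/47 ≈ 2.660 bits/symbol.

2.660 bits/symbol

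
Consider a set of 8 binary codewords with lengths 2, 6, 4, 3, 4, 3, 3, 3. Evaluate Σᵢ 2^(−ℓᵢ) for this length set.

With common denominator 2^6 = 64: Σ 2^(−ℓᵢ) = 16/64 + 1/64 + 4/64 + 8/64 + 4/64 + 8/64 + 8/64 + 8/64 = 57/64 = 0.890625.

0.890625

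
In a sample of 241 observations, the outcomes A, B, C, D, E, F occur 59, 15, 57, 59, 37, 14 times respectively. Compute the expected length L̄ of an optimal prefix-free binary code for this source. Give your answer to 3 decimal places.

2.394 bits/symbol

Probabilities are the counts divided by 241.
Repeatedly combine the two least-probable nodes; the expected code length is the sum of the merged weights.
merge 14/241 + 15/241 → 29/241
merge 29/241 + 37/241 → 66/241
merge 57/241 + 59/241 → 116/241
merge 59/241 + 66/241 → 125/241
merge 116/241 + 125/241 → 1
L = 29/241 + 66/241 + 116/241 + 125/241 + 1 = 577/241 ≈ 2.394 bits/symbol.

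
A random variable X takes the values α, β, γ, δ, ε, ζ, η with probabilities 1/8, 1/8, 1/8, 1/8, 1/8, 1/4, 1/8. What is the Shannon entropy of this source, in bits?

Each probability is a power of 1/2, so log₂(1/p) is an integer.
H = Σ p·log₂(1/p) = 1/8·3 + 1/8·3 + 1/8·3 + 1/8·3 + 1/8·3 + 1/4·2 + 1/8·3 = 2.75 bits.

2.75 bits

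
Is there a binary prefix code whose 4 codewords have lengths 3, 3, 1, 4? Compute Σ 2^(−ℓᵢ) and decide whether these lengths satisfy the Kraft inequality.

With common denominator 2^4 = 16: Σ 2^(−ℓᵢ) = 2/16 + 2/16 + 8/16 + 1/16 = 13/16 = 0.8125.
Kraft's inequality requires Σ ≤ 1; here Σ = 0.8125 ≤ 1, so such a prefix code exists.

0.8125; yes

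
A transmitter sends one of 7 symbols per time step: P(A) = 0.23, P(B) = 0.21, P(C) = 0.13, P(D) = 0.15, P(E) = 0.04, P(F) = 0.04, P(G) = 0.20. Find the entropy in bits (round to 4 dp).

H = −Σ pᵢ log₂ pᵢ.
−0.23·log₂(0.23) = 0.4877
−0.21·log₂(0.21) = 0.4728
−0.13·log₂(0.13) = 0.3826
−0.15·log₂(0.15) = 0.4105
−0.04·log₂(0.04) = 0.1858
−0.04·log₂(0.04) = 0.1858
−0.20·log₂(0.20) = 0.4644
Sum ≈ 2.5896 → 2.5896 bits.

2.5896 bits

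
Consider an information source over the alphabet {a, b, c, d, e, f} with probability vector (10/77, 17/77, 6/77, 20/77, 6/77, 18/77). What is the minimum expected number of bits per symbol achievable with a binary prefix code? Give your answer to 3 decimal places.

2.442 bits/symbol

Repeatedly combine the two least-probable nodes; the expected code length is the sum of the merged weights.
merge 6/77 + 6/77 → 12/77
merge 10/77 + 12/77 → 2/7
merge 17/77 + 18/77 → 5/11
merge 20/77 + 2/7 → 6/11
merge 5/11 + 6/11 → 1
L = 12/77 + 2/7 + 5/11 + 6/11 + 1 = 188/77 ≈ 2.442 bits/symbol.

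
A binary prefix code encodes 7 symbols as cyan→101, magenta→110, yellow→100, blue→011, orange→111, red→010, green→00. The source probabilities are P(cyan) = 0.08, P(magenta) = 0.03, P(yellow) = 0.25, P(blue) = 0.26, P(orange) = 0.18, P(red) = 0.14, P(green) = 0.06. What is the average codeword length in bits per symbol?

L̄ = Σ pᵢ·ℓᵢ = 0.08·3 + 0.03·3 + 0.25·3 + 0.26·3 + 0.18·3 + 0.14·3 + 0.06·2 = 2.94 bits/symbol.

2.94 bits/symbol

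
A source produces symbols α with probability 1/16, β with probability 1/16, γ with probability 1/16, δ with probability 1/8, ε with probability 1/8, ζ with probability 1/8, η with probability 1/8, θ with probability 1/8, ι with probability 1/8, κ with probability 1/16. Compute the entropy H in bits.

Each probability is a power of 1/2, so log₂(1/p) is an integer.
H = Σ p·log₂(1/p) = 1/16·4 + 1/16·4 + 1/16·4 + 1/8·3 + 1/8·3 + 1/8·3 + 1/8·3 + 1/8·3 + 1/8·3 + 1/16·4 = 3.25 bits.

3.25 bits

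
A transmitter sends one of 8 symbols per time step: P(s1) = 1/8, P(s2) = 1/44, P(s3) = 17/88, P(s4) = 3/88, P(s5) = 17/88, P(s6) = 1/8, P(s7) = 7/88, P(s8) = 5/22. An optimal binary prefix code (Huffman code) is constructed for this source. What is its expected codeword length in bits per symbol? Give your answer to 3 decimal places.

Repeatedly combine the two least-probable nodes; the expected code length is the sum of the merged weights.
merge 1/44 + 3/88 → 5/88
merge 5/88 + 7/88 → 3/22
merge 1/8 + 1/8 → 1/4
merge 3/22 + 17/88 → 29/88
merge 17/88 + 5/22 → 37/88
merge 1/4 + 29/88 → 51/88
merge 37/88 + 51/88 → 1
L = 5/88 + 3/22 + 1/4 + 29/88 + 37/88 + 51/88 + 1 = 61/22 ≈ 2.773 bits/symbol.

2.773 bits/symbol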